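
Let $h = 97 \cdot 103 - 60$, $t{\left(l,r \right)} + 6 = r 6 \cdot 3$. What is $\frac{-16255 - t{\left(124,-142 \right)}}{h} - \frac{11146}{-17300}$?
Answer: $- \frac{63098987}{85903150} \approx -0.73454$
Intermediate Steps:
$t{\left(l,r \right)} = -6 + 18 r$ ($t{\left(l,r \right)} = -6 + r 6 \cdot 3 = -6 + 6 r 3 = -6 + 18 r$)
$h = 9931$ ($h = 9991 - 60 = 9931$)
$\frac{-16255 - t{\left(124,-142 \right)}}{h} - \frac{11146}{-17300} = \frac{-16255 - \left(-6 + 18 \left(-142\right)\right)}{9931} - \frac{11146}{-17300} = \left(-16255 - \left(-6 - 2556\right)\right) \frac{1}{9931} - - \frac{5573}{8650} = \left(-16255 - -2562\right) \frac{1}{9931} + \frac{5573}{8650} = \left(-16255 + 2562\right) \frac{1}{9931} + \frac{5573}{8650} = \left(-13693\right) \frac{1}{9931} + \frac{5573}{8650} = - \frac{13693}{9931} + \frac{5573}{8650} = - \frac{63098987}{85903150}$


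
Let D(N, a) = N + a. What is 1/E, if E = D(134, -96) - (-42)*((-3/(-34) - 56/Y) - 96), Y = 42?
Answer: -17/68787 ≈ -0.00024714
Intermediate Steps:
E = -68787/17 (E = (134 - 96) - (-42)*((-3/(-34) - 56/42) - 96) = 38 - (-42)*((-3*(-1/34) - 56*1/42) - 96) = 38 - (-42)*((3/34 - 4/3) - 96) = 38 - (-42)*(-127/102 - 96) = 38 - (-42)*(-9919)/102 = 38 - 1*69433/17 = 38 - 69433/17 = -68787/17 ≈ -4046.3)
1/E = 1/(-68787/17) = -17/68787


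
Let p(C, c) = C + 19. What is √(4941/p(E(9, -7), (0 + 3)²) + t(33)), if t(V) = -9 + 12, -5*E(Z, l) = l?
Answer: √283458/34 ≈ 15.659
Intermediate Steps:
E(Z, l) = -l/5
p(C, c) = 19 + C
t(V) = 3
√(4941/p(E(9, -7), (0 + 3)²) + t(33)) = √(4941/(19 - ⅕*(-7)) + 3) = √(4941/(19 + 7/5) + 3) = √(4941/(102/5) + 3) = √(4941*(5/102) + 3) = √(8235/34 + 3) = √(8337/34) = √283458/34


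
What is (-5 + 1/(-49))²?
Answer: 60516/2401 ≈ 25.204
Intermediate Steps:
(-5 + 1/(-49))² = (-5 - 1/49)² = (-246/49)² = 60516/2401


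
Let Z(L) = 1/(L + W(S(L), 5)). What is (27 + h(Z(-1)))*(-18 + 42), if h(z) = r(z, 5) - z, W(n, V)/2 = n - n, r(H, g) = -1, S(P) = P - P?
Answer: 648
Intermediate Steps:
S(P) = 0
W(n, V) = 0 (W(n, V) = 2*(n - n) = 2*0 = 0)
Z(L) = 1/L (Z(L) = 1/(L + 0) = 1/L)
h(z) = -1 - z
(27 + h(Z(-1)))*(-18 + 42) = (27 + (-1 - 1/(-1)))*(-18 + 42) = (27 + (-1 - 1*(-1)))*24 = (27 + (-1 + 1))*24 = (27 + 0)*24 = 27*24 = 648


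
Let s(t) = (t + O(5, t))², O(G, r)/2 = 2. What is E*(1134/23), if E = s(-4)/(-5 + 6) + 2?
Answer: 2268/23 ≈ 98.609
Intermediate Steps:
O(G, r) = 4 (O(G, r) = 2*2 = 4)
s(t) = (4 + t)² (s(t) = (t + 4)² = (4 + t)²)
E = 2 (E = (4 - 4)²/(-5 + 6) + 2 = 0²/1 + 2 = 1*0 + 2 = 0 + 2 = 2)
E*(1134/23) = 2*(1134/23) = 2268/23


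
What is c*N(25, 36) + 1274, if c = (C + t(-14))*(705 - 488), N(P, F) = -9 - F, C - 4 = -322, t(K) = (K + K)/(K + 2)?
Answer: 3083759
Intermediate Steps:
t(K) = 2*K/(2 + K) (t(K) = (2*K)/(2 + K) = 2*K/(2 + K))
C = -318 (C = 4 - 322 = -318)
c = -205499/3 (c = (-318 + 2*(-14)/(2 - 14))*(705 - 488) = (-318 + 2*(-14)/(-12))*217 = (-318 + 2*(-14)*(-1/12))*217 = (-318 + 7/3)*217 = -947/3*217 = -205499/3 ≈ -68500.)
c*N(25, 36) + 1274 = -205499*(-9 - 1*36)/3 + 1274 = -205499*(-9 - 36)/3 + 1274 = -205499/3*(-45) + 1274 = 3082485 + 1274 = 3083759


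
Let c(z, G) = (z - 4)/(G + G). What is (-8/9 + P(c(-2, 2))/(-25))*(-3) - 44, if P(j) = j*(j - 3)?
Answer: -12157/300 ≈ -40.523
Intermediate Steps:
c(z, G) = (-4 + z)/(2*G) (c(z, G) = (-4 + z)/((2*G)) = (-4 + z)*(1/(2*G)) = (-4 + z)/(2*G))
P(j) = j*(-3 + j)
(-8/9 + P(c(-2, 2))/(-25))*(-3) - 44 = (-8/9 + (((1/2)*(-4 - 2)/2)*(-3 + (1/2)*(-4 - 2)/2))/(-25))*(-3) - 44 = (-8*1/9 + (((1/2)*(1/2)*(-6))*(-3 + (1/2)*(1/2)*(-6)))*(-1/25))*(-3) - 44 = (-8/9 - 3*(-3 - 3/2)/2*(-1/25))*(-3) - 44 = (-8/9 - 3/2*(-9/2)*(-1/25))*(-3) - 44 = (-8/9 + (27/4)*(-1/25))*(-3) - 44 = (-8/9 - 27/100)*(-3) - 44 = -1043/900*(-3) - 44 = 1043/300 - 44 = -12157/300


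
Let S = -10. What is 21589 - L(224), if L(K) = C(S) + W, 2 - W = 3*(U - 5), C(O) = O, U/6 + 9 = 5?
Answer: 21510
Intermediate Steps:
U = -24 (U = -54 + 6*5 = -54 + 30 = -24)
W = 89 (W = 2 - 3*(-24 - 5) = 2 - 3*(-29) = 2 - 1*(-87) = 2 + 87 = 89)
L(K) = 79 (L(K) = -10 + 89 = 79)
21589 - L(224) = 21589 - 1*79 = 21589 - 79 = 21510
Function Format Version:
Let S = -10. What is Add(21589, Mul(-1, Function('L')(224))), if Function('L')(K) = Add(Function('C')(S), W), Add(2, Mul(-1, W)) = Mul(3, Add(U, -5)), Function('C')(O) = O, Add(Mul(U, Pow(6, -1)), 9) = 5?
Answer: 21510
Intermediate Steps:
U = -24 (U = Add(-54, Mul(6, 5)) = Add(-54, 30) = -24)
W = 89 (W = Add(2, Mul(-1, Mul(3, Add(-24, -5)))) = Add(2, Mul(-1, Mul(3, -29))) = Add(2, Mul(-1, -87)) = Add(2, 87) = 89)
Function('L')(K) = 79 (Function('L')(K) = Add(-10, 89) = 79)
Add(21589, Mul(-1, Function('L')(224))) = Add(21589, Mul(-1, 79)) = Add(21589, -79) = 21510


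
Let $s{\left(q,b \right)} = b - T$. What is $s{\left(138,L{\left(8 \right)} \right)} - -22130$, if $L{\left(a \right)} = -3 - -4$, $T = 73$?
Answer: $22058$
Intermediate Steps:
$L{\left(a \right)} = 1$ ($L{\left(a \right)} = -3 + 4 = 1$)
$s{\left(q,b \right)} = -73 + b$ ($s{\left(q,b \right)} = b - 73 = -73 + b$)
$s{\left(138,L{\left(8 \right)} \right)} - -22130 = \left(-73 + 1\right) - -22130 = -72 + 22130 = 22058$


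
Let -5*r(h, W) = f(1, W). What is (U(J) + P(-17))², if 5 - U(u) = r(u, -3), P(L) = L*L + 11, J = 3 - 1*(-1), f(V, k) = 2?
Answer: 2331729/25 ≈ 93269.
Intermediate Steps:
r(h, W) = -⅖ (r(h, W) = -⅕*2 = -⅖)
J = 4 (J = 3 + 1 = 4)
P(L) = 11 + L² (P(L) = L² + 11 = 11 + L²)
U(u) = 27/5 (U(u) = 5 - 1*(-⅖) = 5 + ⅖ = 27/5)
(U(J) + P(-17))² = (27/5 + (11 + (-17)²))² = (27/5 + (11 + 289))² = (27/5 + 300)² = (1527/5)² = 2331729/25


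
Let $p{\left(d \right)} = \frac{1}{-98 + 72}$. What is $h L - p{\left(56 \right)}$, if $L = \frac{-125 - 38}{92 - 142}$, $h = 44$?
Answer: $\frac{93261}{650} \approx 143.48$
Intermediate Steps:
$p{\left(d \right)} = - \frac{1}{26}$ ($p{\left(d \right)} = \frac{1}{-26} = - \frac{1}{26}$)
$L = \frac{163}{50}$ ($L = - \frac{163}{-50} = \left(-163\right) \left(- \frac{1}{50}\right) = \frac{163}{50} \approx 3.26$)
$h L - p{\left(56 \right)} = 44 \cdot \frac{163}{50} - - \frac{1}{26} = \frac{3586}{25} + \frac{1}{26} = \frac{93261}{650}$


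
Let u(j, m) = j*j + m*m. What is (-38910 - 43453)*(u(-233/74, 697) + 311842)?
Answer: -359760856322895/5476 ≈ -6.5698e+10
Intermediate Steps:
u(j, m) = j² + m²
(-38910 - 43453)*(u(-233/74, 697) + 311842) = (-38910 - 43453)*(((-233/74)² + 697²) + 311842) = -82363*(((-233*1/74)² + 485809) + 311842) = -82363*(((-233/74)² + 485809) + 311842) = -82363*((54289/5476 + 485809) + 311842) = -82363*(2660344373/5476 + 311842) = -82363*4367991165/5476 = -359760856322895/5476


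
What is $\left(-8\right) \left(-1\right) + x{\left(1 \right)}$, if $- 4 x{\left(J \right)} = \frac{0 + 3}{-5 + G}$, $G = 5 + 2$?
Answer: $\frac{61}{8} \approx 7.625$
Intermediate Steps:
$G = 7$
$x{\left(J \right)} = - \frac{3}{8}$ ($x{\left(J \right)} = - \frac{\left(0 + 3\right) \frac{1}{-5 + 7}}{4} = - \frac{3 \cdot \frac{1}{2}}{4} = \left(- \frac{1}{4}\right) \frac{3}{2} = - \frac{3}{8}$)
$\left(-8\right) \left(-1\right) + x{\left(1 \right)} = \left(-8\right) \left(-1\right) - \frac{3}{8} = 8 - \frac{3}{8} = \frac{61}{8}$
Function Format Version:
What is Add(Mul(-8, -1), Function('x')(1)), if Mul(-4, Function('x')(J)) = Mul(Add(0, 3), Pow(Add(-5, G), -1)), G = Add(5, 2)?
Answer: Rational(61, 8) ≈ 7.6250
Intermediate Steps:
G = 7
Function('x')(J) = Rational(-3, 8) (Function('x')(J) = Mul(Rational(-1, 4), Mul(Add(0, 3), Pow(Add(-5, 7), -1))) = Mul(Rational(-1, 4), Mul(3, Pow(2, -1))) = Mul(Rational(-1, 4), Mul(3, Rational(1, 2))) = Mul(Rational(-1, 4), Rational(3, 2)) = Rational(-3, 8))
Add(Mul(-8, -1), Function('x')(1)) = Add(Mul(-8, -1), Rational(-3, 8)) = Add(8, Rational(-3, 8)) = Rational(61, 8)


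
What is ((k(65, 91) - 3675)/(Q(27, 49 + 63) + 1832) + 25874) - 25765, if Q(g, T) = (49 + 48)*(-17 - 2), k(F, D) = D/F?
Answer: 24363/55 ≈ 442.96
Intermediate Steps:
Q(g, T) = -1843 (Q(g, T) = 97*(-19) = -1843)
((k(65, 91) - 3675)/(Q(27, 49 + 63) + 1832) + 25874) - 25765 = ((91/65 - 3675)/(-1843 + 1832) + 25874) - 25765 = ((91*(1/65) - 3675)/(-11) + 25874) - 25765 = ((7/5 - 3675)*(-1/11) + 25874) - 25765 = (-18368/5*(-1/11) + 25874) - 25765 = (18368/55 + 25874) - 25765 = 1441438/55 - 25765 = 24363/55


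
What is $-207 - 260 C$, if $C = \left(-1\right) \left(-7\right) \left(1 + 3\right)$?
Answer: $-7487$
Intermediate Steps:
$C = 28$ ($C = 7 \cdot 4 = 28$)
$-207 - 260 C = -207 - 7280 = -7487$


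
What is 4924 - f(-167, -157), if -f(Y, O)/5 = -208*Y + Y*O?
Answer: 309699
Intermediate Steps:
f(Y, O) = 1040*Y - 5*O*Y (f(Y, O) = -5*(-208*Y + Y*O) = -5*(-208*Y + O*Y) = 1040*Y - 5*O*Y)
4924 - f(-167, -157) = 4924 - 5*(-167)*(208 - 1*(-157)) = 4924 - 5*(-167)*(208 + 157) = 4924 - 5*(-167)*365 = 4924 - 1*(-304775) = 4924 + 304775 = 309699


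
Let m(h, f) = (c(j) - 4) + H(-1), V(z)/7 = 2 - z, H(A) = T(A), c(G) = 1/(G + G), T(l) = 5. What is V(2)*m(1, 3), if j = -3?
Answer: 0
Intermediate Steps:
c(G) = 1/(2*G)
H(A) = 5
V(z) = 14 - 7*z (V(z) = 7*(2 - z) = 14 - 7*z)
m(h, f) = 5/6 (m(h, f) = ((1/2)/(-3) - 4) + 5 = ((1/2)*(-1/3) - 4) + 5 = (-1/6 - 4) + 5 = -25/6 + 5 = 5/6)
V(2)*m(1, 3) = (14 - 7*2)*(5/6) = (14 - 14)*(5/6) = 0*(5/6) = 0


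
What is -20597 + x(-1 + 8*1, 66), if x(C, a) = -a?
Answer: -20663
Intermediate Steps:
-20597 + x(-1 + 8*1, 66) = -20597 - 1*66 = -20597 - 66 = -20663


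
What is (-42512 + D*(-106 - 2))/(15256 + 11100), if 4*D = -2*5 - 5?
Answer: -42107/26356 ≈ -1.5976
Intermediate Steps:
D = -15/4 (D = (-2*5 - 5)/4 = (-10 - 5)/4 = (¼)*(-15) = -15/4 ≈ -3.7500)
(-42512 + D*(-106 - 2))/(15256 + 11100) = (-42512 - 15*(-106 - 2)/4)/(15256 + 11100) = (-42512 - 15/4*(-108))/26356 = (-42512 + 405)*(1/26356) = -42107*1/26356 = -42107/26356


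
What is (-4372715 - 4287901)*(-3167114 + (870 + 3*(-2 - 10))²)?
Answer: 21405214759728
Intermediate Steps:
(-4372715 - 4287901)*(-3167114 + (870 + 3*(-2 - 10))²) = -8660616*(-3167114 + (870 + 3*(-12))²) = -8660616*(-3167114 + (870 - 36)²) = -8660616*(-3167114 + 834²) = -8660616*(-3167114 + 695556) = -8660616*(-2471558) = 21405214759728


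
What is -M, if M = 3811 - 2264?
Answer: -1547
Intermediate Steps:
M = 1547
-M = -1*1547 = -1547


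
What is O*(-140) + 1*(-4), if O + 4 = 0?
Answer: 556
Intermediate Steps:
O = -4 (O = -4 + 0 = -4)
O*(-140) + 1*(-4) = -4*(-140) + 1*(-4) = 560 - 4 = 556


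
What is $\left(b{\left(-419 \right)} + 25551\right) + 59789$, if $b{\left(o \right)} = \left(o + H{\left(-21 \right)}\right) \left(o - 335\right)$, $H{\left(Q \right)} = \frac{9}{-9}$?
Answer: $402020$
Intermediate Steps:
$H{\left(Q \right)} = -1$ ($H{\left(Q \right)} = 9 \left(- \frac{1}{9}\right) = -1$)
$b{\left(o \right)} = \left(-1 + o\right) \left(-335 + o\right)$ ($b{\left(o \right)} = \left(o - 1\right) \left(o - 335\right) = \left(-1 + o\right) \left(-335 + o\right)$)
$\left(b{\left(-419 \right)} + 25551\right) + 59789 = \left(\left(335 + \left(-419\right)^{2} - -140784\right) + 25551\right) + 59789 = \left(\left(335 + 175561 + 140784\right) + 25551\right) + 59789 = \left(316680 + 25551\right) + 59789 = 342231 + 59789 = 402020$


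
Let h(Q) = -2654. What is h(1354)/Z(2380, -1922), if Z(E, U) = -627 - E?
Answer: 2654/3007 ≈ 0.88261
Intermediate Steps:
h(1354)/Z(2380, -1922) = -2654/(-627 - 1*2380) = -2654/(-627 - 2380) = -2654/(-3007) = -2654*(-1/3007) = 2654/3007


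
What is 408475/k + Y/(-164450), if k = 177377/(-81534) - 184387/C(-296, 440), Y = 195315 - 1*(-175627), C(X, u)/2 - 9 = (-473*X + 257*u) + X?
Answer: -806873968156593022/5017640498075 ≈ -1.6081e+5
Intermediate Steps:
C(X, u) = 18 - 944*X + 514*u (C(X, u) = 18 + 2*((-473*X + 257*u) + X) = 18 + 2*(-472*X + 257*u) = 18 + (-944*X + 514*u) = 18 - 944*X + 514*u)
Y = 370942 (Y = 195315 + 175627 = 370942)
k = -8726331301/3435312789 (k = 177377/(-81534) - 184387/(18 - 944*(-296) + 514*440) = 177377*(-1/81534) - 184387/(18 + 279424 + 226160) = -177377/81534 - 184387/505602 = -8726331301/3435312789 ≈ -2.5402)
408475/k + Y/(-164450) = 408475/(-8726331301/3435312789) + 370942/(-164450) = 408475*(-3435312789/8726331301) + 370942*(-1/164450) = -1403239391486775/8726331301 - 1297/575 = -806873968156593022/5017640498075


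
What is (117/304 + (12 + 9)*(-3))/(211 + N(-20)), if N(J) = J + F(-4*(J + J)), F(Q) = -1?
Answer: -3807/11552 ≈ -0.32955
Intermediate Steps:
N(J) = -1 + J (N(J) = J - 1 = -1 + J)
(117/304 + (12 + 9)*(-3))/(211 + N(-20)) = (117/304 + (12 + 9)*(-3))/(211 + (-1 - 20)) = (117*(1/304) + 21*(-3))/(211 - 21) = (117/304 - 63)/190 = -19035/304*1/190 = -3807/11552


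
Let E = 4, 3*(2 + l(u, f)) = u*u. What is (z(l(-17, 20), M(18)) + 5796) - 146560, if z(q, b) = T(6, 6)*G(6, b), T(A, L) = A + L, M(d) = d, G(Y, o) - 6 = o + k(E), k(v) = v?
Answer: -140428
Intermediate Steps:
l(u, f) = -2 + u²/3 (l(u, f) = -2 + (u*u)/3 = -2 + u²/3)
G(Y, o) = 10 + o (G(Y, o) = 6 + (o + 4) = 6 + (4 + o) = 10 + o)
z(q, b) = 120 + 12*b (z(q, b) = (6 + 6)*(10 + b) = 12*(10 + b) = 120 + 12*b)
(z(l(-17, 20), M(18)) + 5796) - 146560 = ((120 + 12*18) + 5796) - 146560 = ((120 + 216) + 5796) - 146560 = (336 + 5796) - 146560 = 6132 - 146560 = -140428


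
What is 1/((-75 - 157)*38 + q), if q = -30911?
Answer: -1/39727 ≈ -2.5172e-5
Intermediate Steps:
1/((-75 - 157)*38 + q) = 1/((-75 - 157)*38 - 30911) = 1/(-232*38 - 30911) = 1/(-8816 - 30911) = 1/(-39727) = -1/39727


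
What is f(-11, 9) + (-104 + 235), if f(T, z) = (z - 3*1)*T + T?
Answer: 54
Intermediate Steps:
f(T, z) = T + T*(-3 + z) (f(T, z) = (z - 3)*T + T = (-3 + z)*T + T = T*(-3 + z) + T = T + T*(-3 + z))
f(-11, 9) + (-104 + 235) = -11*(-2 + 9) + (-104 + 235) = -11*7 + 131 = -77 + 131 = 54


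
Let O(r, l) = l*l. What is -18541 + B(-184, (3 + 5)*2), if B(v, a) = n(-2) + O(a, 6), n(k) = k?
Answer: -18507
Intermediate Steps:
O(r, l) = l²
B(v, a) = 34 (B(v, a) = -2 + 6² = -2 + 36 = 34)
-18541 + B(-184, (3 + 5)*2) = -18541 + 34 = -18507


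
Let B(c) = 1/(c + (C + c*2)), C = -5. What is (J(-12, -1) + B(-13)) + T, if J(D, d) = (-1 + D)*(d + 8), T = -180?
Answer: -11925/44 ≈ -271.02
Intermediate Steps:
J(D, d) = (-1 + D)*(8 + d)
B(c) = 1/(-5 + 3*c) (B(c) = 1/(c + (-5 + c*2)) = 1/(c + (-5 + 2*c)) = 1/(-5 + 3*c))
(J(-12, -1) + B(-13)) + T = ((-8 - 1*(-1) + 8*(-12) - 12*(-1)) + 1/(-5 + 3*(-13))) - 180 = ((-8 + 1 - 96 + 12) + 1/(-5 - 39)) - 180 = (-91 + 1/(-44)) - 180 = (-91 - 1/44) - 180 = -4005/44 - 180 = -11925/44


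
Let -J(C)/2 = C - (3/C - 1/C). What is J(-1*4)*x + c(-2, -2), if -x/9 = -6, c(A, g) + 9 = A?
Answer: 367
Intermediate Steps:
c(A, g) = -9 + A
x = 54 (x = -9*(-6) = 54)
J(C) = -2*C + 4/C (J(C) = -2*(C - (3/C - 1/C)) = -2*(C - 2/C) = -2*C + 4/C)
J(-1*4)*x + c(-2, -2) = (-(-2)*4 + 4/((-1*4)))*54 + (-9 - 2) = (-2*(-4) + 4/(-4))*54 - 11 = (8 + 4*(-¼))*54 - 11 = (8 - 1)*54 - 11 = 7*54 - 11 = 378 - 11 = 367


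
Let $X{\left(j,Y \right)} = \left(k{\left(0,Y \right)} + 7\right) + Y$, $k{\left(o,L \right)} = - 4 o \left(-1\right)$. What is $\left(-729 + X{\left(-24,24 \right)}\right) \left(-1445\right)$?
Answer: $1008610$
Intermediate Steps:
$k{\left(o,L \right)} = 4 o$
$X{\left(j,Y \right)} = 7 + Y$ ($X{\left(j,Y \right)} = \left(4 \cdot 0 + 7\right) + Y = \left(0 + 7\right) + Y = 7 + Y$)
$\left(-729 + X{\left(-24,24 \right)}\right) \left(-1445\right) = \left(-729 + \left(7 + 24\right)\right) \left(-1445\right) = \left(-729 + 31\right) \left(-1445\right) = \left(-698\right) \left(-1445\right) = 1008610$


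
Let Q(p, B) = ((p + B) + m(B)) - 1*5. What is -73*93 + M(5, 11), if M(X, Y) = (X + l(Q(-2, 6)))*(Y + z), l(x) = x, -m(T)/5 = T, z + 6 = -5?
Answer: -6789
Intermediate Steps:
z = -11 (z = -6 - 5 = -11)
m(T) = -5*T
Q(p, B) = -5 + p - 4*B (Q(p, B) = ((p + B) - 5*B) - 1*5 = ((B + p) - 5*B) - 5 = (p - 4*B) - 5 = -5 + p - 4*B)
M(X, Y) = (-31 + X)*(-11 + Y) (M(X, Y) = (X + (-5 - 2 - 4*6))*(Y - 11) = (X + (-5 - 2 - 24))*(-11 + Y) = (X - 31)*(-11 + Y) = (-31 + X)*(-11 + Y))
-73*93 + M(5, 11) = -73*93 + (341 - 31*11 - 11*5 + 5*11) = -6789 + (341 - 341 - 55 + 55) = -6789 + 0 = -6789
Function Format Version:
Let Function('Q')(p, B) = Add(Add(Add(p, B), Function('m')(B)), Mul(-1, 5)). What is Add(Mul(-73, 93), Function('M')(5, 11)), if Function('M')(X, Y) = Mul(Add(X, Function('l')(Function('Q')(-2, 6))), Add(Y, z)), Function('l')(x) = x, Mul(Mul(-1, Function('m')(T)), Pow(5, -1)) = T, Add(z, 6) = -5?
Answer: -6789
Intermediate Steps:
z = -11 (z = Add(-6, -5) = -11)
Function('m')(T) = Mul(-5, T)
Function('Q')(p, B) = Add(-5, p, Mul(-4, B)) (Function('Q')(p, B) = Add(Add(Add(p, B), Mul(-5, B)), Mul(-1, 5)) = Add(Add(Add(B, p), Mul(-5, B)), -5) = Add(Add(p, Mul(-4, B)), -5) = Add(-5, p, Mul(-4, B)))
Function('M')(X, Y) = Mul(Add(-31, X), Add(-11, Y)) (Function('M')(X, Y) = Mul(Add(X, Add(-5, -2, Mul(-4, 6))), Add(Y, -11)) = Mul(Add(X, Add(-5, -2, -24)), Add(-11, Y)) = Mul(Add(X, -31), Add(-11, Y)) = Mul(Add(-31, X), Add(-11, Y)))
Add(Mul(-73, 93), Function('M')(5, 11)) = Add(Mul(-73, 93), Add(341, Mul(-31, 11), Mul(-11, 5), Mul(5, 11))) = Add(-6789, Add(341, -341, -55, 55)) = Add(-6789, 0) = -6789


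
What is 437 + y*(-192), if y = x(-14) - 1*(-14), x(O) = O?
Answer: 437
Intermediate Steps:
y = 0 (y = -14 - 1*(-14) = -14 + 14 = 0)
437 + y*(-192) = 437 + 0*(-192) = 437 + 0 = 437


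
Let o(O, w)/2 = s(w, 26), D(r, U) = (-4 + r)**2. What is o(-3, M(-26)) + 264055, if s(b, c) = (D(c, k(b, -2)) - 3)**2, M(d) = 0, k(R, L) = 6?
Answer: 726777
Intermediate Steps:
s(b, c) = (-3 + (-4 + c)**2)**2 (s(b, c) = ((-4 + c)**2 - 3)**2 = (-3 + (-4 + c)**2)**2)
o(O, w) = 462722 (o(O, w) = 2*(-3 + (-4 + 26)**2)**2 = 2*(-3 + 22**2)**2 = 2*(-3 + 484)**2 = 2*481**2 = 2*231361 = 462722)
o(-3, M(-26)) + 264055 = 462722 + 264055 = 726777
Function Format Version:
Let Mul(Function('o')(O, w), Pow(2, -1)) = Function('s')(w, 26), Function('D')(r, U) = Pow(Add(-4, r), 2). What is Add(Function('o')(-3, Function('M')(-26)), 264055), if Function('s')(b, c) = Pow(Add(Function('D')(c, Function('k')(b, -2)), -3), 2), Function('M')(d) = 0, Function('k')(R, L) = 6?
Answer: 726777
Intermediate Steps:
Function('s')(b, c) = Pow(Add(-3, Pow(Add(-4, c), 2)), 2) (Function('s')(b, c) = Pow(Add(Pow(Add(-4, c), 2), -3), 2) = Pow(Add(-3, Pow(Add(-4, c), 2)), 2))
Function('o')(O, w) = 462722 (Function('o')(O, w) = Mul(2, Pow(Add(-3, Pow(Add(-4, 26), 2)), 2)) = Mul(2, Pow(Add(-3, Pow(22, 2)), 2)) = Mul(2, Pow(Add(-3, 484), 2)) = Mul(2, Pow(481, 2)) = Mul(2, 231361) = 462722)
Add(Function('o')(-3, Function('M')(-26)), 264055) = Add(462722, 264055) = 726777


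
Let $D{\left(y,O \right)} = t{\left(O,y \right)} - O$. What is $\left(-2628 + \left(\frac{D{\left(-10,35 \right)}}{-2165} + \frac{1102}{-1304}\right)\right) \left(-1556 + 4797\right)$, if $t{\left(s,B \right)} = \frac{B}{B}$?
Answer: $- \frac{12026712480867}{1411580} \approx -8.52 \cdot 10^{6}$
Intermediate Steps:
$t{\left(s,B \right)} = 1$
$D{\left(y,O \right)} = 1 - O$
$\left(-2628 + \left(\frac{D{\left(-10,35 \right)}}{-2165} + \frac{1102}{-1304}\right)\right) \left(-1556 + 4797\right) = \left(-2628 + \left(\frac{1 - 35}{-2165} + \frac{1102}{-1304}\right)\right) \left(-1556 + 4797\right) = \left(-2628 + \left(\left(1 - 35\right) \left(- \frac{1}{2165}\right) + 1102 \left(- \frac{1}{1304}\right)\right)\right) 3241 = \left(-2628 - \frac{1170747}{1411580}\right) 3241 = \left(- \frac{3710802987}{1411580}\right) 3241 = - \frac{12026712480867}{1411580}$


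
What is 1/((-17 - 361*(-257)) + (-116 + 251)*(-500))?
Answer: 1/25260 ≈ 3.9588e-5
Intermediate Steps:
1/((-17 - 361*(-257)) + (-116 + 251)*(-500)) = 1/((-17 + 92777) + 135*(-500)) = 1/(92760 - 67500) = 1/25260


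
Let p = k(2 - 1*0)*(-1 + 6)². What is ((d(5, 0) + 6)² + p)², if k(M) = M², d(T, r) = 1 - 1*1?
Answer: 18496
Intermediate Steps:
d(T, r) = 0 (d(T, r) = 1 - 1 = 0)
p = 100 (p = (2 - 1*0)²*(-1 + 6)² = (2 + 0)²*5² = 2²*25 = 4*25 = 100)
((d(5, 0) + 6)² + p)² = ((0 + 6)² + 100)² = (6² + 100)² = (36 + 100)² = 136² = 18496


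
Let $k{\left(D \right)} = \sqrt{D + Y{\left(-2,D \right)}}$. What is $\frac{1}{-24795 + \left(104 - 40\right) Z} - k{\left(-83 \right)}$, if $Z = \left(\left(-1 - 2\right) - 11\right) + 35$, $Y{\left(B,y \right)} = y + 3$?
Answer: $- \frac{1}{23451} - i \sqrt{163} \approx -4.2642 \cdot 10^{-5} - 12.767 i$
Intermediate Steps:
$Y{\left(B,y \right)} = 3 + y$
$Z = 21$ ($Z = \left(\left(-1 - 2\right) - 11\right) + 35 = \left(-3 - 11\right) + 35 = -14 + 35 = 21$)
$k{\left(D \right)} = \sqrt{3 + 2 D}$ ($k{\left(D \right)} = \sqrt{D + \left(3 + D\right)} = \sqrt{3 + 2 D}$)
$\frac{1}{-24795 + \left(104 - 40\right) Z} - k{\left(-83 \right)} = \frac{1}{-24795 + \left(104 - 40\right) 21} - \sqrt{3 + 2 \left(-83\right)} = \frac{1}{-24795 + 64 \cdot 21} - \sqrt{3 - 166} = \frac{1}{-24795 + 1344} - \sqrt{-163} = \frac{1}{-23451} - i \sqrt{163} = - \frac{1}{23451} - i \sqrt{163}$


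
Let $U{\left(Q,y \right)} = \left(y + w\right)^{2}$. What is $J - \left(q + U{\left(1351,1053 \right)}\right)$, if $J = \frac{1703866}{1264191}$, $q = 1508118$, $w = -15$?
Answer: $- \frac{3268642506476}{1264191} \approx -2.5856 \cdot 10^{6}$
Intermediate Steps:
$U{\left(Q,y \right)} = \left(-15 + y\right)^{2}$ ($U{\left(Q,y \right)} = \left(y - 15\right)^{2} = \left(-15 + y\right)^{2}$)
$J = \frac{1703866}{1264191}$ ($J = 1703866 \cdot \frac{1}{1264191} = \frac{1703866}{1264191} \approx 1.3478$)
$J - \left(q + U{\left(1351,1053 \right)}\right) = \frac{1703866}{1264191} - \left(1508118 + \left(-15 + 1053\right)^{2}\right) = \frac{1703866}{1264191} - \left(1508118 + 1038^{2}\right) = \frac{1703866}{1264191} - \left(1508118 + 1077444\right) = \frac{1703866}{1264191} - 2585562 = - \frac{3268642506476}{1264191}$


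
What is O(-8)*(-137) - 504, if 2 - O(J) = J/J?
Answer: -641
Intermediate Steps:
O(J) = 1 (O(J) = 2 - J/J = 2 - 1*1 = 2 - 1 = 1)
O(-8)*(-137) - 504 = 1*(-137) - 504 = -137 - 504 = -641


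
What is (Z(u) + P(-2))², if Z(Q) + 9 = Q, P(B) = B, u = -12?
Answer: 529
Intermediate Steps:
Z(Q) = -9 + Q
(Z(u) + P(-2))² = ((-9 - 12) - 2)² = (-21 - 2)² = (-23)² = 529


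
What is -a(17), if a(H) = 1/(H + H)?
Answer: -1/34 ≈ -0.029412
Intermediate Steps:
a(H) = 1/(2*H)
-a(17) = -1/(2*17) = -1*1/34 = -1/34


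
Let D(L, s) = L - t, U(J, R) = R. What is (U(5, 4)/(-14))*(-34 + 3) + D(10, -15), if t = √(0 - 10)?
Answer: 132/7 - I*√10 ≈ 18.857 - 3.1623*I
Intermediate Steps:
t = I*√10 (t = √(-10) = I*√10 ≈ 3.1623*I)
D(L, s) = L - I*√10
(U(5, 4)/(-14))*(-34 + 3) + D(10, -15) = (4/(-14))*(-34 + 3) + (10 - I*√10) = (4*(-1/14))*(-31) + (10 - I*√10) = -2/7*(-31) + (10 - I*√10) = 62/7 + (10 - I*√10) = 132/7 - I*√10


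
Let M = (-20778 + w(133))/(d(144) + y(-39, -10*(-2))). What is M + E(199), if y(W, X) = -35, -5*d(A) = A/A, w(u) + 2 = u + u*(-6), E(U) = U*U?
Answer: 7077001/176 ≈ 40210.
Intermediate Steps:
E(U) = U²
w(u) = -2 - 5*u (w(u) = -2 + (u + u*(-6)) = -2 + (u - 6*u) = -2 - 5*u)
d(A) = -⅕ (d(A) = -A/(5*A) = -⅕*1 = -⅕)
M = 107225/176 (M = (-20778 + (-2 - 5*133))/(-⅕ - 35) = (-20778 + (-2 - 665))/(-176/5) = (-20778 - 667)*(-5/176) = -21445*(-5/176) = 107225/176 ≈ 609.23)
M + E(199) = 107225/176 + 199² = 107225/176 + 39601 = 7077001/176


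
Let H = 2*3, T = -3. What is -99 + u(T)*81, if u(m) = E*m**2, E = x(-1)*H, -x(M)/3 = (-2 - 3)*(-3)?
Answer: -196929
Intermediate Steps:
x(M) = -45 (x(M) = -3*(-2 - 3)*(-3) = -(-15)*(-3) = -3*15 = -45)
H = 6
E = -270 (E = -45*6 = -270)
u(m) = -270*m**2
-99 + u(T)*81 = -99 - 270*(-3)**2*81 = -99 - 270*9*81 = -99 - 2430*81 = -99 - 196830 = -196929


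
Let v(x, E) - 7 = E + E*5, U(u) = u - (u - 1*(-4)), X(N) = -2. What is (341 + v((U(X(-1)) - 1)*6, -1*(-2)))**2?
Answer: 129600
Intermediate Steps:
U(u) = -4 (U(u) = u - (u + 4) = u - (4 + u) = u + (-4 - u) = -4)
v(x, E) = 7 + 6*E (v(x, E) = 7 + (E + E*5) = 7 + (E + 5*E) = 7 + 6*E)
(341 + v((U(X(-1)) - 1)*6, -1*(-2)))**2 = (341 + (7 + 6*(-1*(-2))))**2 = (341 + (7 + 6*2))**2 = (341 + (7 + 12))**2 = (341 + 19)**2 = 360**2 = 129600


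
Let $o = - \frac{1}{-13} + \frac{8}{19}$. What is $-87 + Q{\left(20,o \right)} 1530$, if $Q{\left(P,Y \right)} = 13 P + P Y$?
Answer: $\frac{101998911}{247} \approx 4.1295 \cdot 10^{5}$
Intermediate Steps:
$o = \frac{123}{247}$ ($o = \left(-1\right) \left(- \frac{1}{13}\right) + 8 \cdot \frac{1}{19} = \frac{1}{13} + \frac{8}{19} = \frac{123}{247} \approx 0.49798$)
$-87 + Q{\left(20,o \right)} 1530 = -87 + 20 \left(13 + \frac{123}{247}\right) 1530 = -87 + 20 \cdot \frac{3334}{247} \cdot 1530 = -87 + \frac{66680}{247} \cdot 1530 = -87 + \frac{102020400}{247} = \frac{101998911}{247}$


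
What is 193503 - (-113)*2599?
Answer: 487190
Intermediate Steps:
193503 - (-113)*2599 = 193503 - 1*(-293687) = 193503 + 293687 = 487190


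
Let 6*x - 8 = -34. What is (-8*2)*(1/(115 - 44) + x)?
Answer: 14720/213 ≈ 69.108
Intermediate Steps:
x = -13/3 (x = 4/3 + (1/6)*(-34) = 4/3 - 17/3 = -13/3 ≈ -4.3333)
(-8*2)*(1/(115 - 44) + x) = (-8*2)*(1/(115 - 44) - 13/3) = (-2*8)*(1/71 - 13/3) = -16*(1/71 - 13/3) = -16*(-920/213) = 14720/213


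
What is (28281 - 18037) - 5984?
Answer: 4260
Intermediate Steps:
(28281 - 18037) - 5984 = 10244 - 5984 = 4260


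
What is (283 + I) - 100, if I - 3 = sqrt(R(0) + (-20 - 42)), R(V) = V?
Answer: 186 + I*sqrt(62) ≈ 186.0 + 7.874*I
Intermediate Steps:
I = 3 + I*sqrt(62) (I = 3 + sqrt(0 + (-20 - 42)) = 3 + sqrt(0 - 62) = 3 + sqrt(-62) = 3 + I*sqrt(62) ≈ 3.0 + 7.874*I)
(283 + I) - 100 = (283 + (3 + I*sqrt(62))) - 100 = (286 + I*sqrt(62)) - 100 = 186 + I*sqrt(62)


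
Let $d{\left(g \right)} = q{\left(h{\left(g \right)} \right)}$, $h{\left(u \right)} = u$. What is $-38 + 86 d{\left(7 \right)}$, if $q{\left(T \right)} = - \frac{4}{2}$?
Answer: $-210$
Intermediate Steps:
$q{\left(T \right)} = -2$ ($q{\left(T \right)} = \left(-4\right) \frac{1}{2} = -2$)
$d{\left(g \right)} = -2$
$-38 + 86 d{\left(7 \right)} = -38 + 86 \left(-2\right) = -38 - 172 = -210$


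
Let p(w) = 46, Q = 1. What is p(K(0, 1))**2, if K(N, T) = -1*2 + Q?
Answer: 2116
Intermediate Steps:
K(N, T) = -1 (K(N, T) = -1*2 + 1 = -2 + 1 = -1)
p(K(0, 1))**2 = 46**2 = 2116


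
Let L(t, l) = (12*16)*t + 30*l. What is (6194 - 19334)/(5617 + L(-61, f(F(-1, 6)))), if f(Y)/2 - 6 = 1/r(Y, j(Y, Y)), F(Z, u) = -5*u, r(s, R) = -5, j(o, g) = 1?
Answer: 13140/5747 ≈ 2.2864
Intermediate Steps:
f(Y) = 58/5 (f(Y) = 12 + 2/(-5) = 12 + 2*(-⅕) = 12 - ⅖ = 58/5)
L(t, l) = 30*l + 192*t (L(t, l) = 192*t + 30*l = 30*l + 192*t)
(6194 - 19334)/(5617 + L(-61, f(F(-1, 6)))) = (6194 - 19334)/(5617 + (30*(58/5) + 192*(-61))) = -13140/(5617 + (348 - 11712)) = -13140/(5617 - 11364) = -13140/(-5747) = -13140*(-1/5747) = 13140/5747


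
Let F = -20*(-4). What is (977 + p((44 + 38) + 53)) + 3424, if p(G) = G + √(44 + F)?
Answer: 4536 + 2*√31 ≈ 4547.1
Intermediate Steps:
F = 80
p(G) = G + 2*√31 (p(G) = G + √(44 + 80) = G + √124 = G + 2*√31)
(977 + p((44 + 38) + 53)) + 3424 = (977 + (((44 + 38) + 53) + 2*√31)) + 3424 = (977 + ((82 + 53) + 2*√31)) + 3424 = (977 + (135 + 2*√31)) + 3424 = (1112 + 2*√31) + 3424 = 4536 + 2*√31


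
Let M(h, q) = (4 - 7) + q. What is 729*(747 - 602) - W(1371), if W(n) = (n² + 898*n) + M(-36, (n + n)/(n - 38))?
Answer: -4005789045/1333 ≈ -3.0051e+6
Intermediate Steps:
M(h, q) = -3 + q
W(n) = -3 + n² + 898*n + 2*n/(-38 + n) (W(n) = (n² + 898*n) + (-3 + (n + n)/(n - 38)) = (n² + 898*n) + (-3 + (2*n)/(-38 + n)) = (n² + 898*n) + (-3 + 2*n/(-38 + n)) = -3 + n² + 898*n + 2*n/(-38 + n))
729*(747 - 602) - W(1371) = 729*(747 - 602) - (114 + 1371³ - 34125*1371 + 860*1371²)/(-38 + 1371) = 729*145 - (114 + 2576987811 - 46785375 + 860*1879641)/1333 = 105705 - (114 + 2576987811 - 46785375 + 1616491260)/1333 = 105705 - 4146693810/1333 = -4005789045/1333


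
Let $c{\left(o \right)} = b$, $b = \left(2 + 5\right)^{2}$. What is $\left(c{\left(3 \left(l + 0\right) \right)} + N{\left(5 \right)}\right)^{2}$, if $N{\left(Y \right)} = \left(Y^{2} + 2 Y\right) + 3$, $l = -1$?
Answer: $7569$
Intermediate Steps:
$b = 49$ ($b = 7^{2} = 49$)
$N{\left(Y \right)} = 3 + Y^{2} + 2 Y$
$c{\left(o \right)} = 49$
$\left(c{\left(3 \left(l + 0\right) \right)} + N{\left(5 \right)}\right)^{2} = \left(49 + \left(3 + 5^{2} + 2 \cdot 5\right)\right)^{2} = \left(49 + \left(3 + 25 + 10\right)\right)^{2} = \left(49 + 38\right)^{2} = 87^{2} = 7569$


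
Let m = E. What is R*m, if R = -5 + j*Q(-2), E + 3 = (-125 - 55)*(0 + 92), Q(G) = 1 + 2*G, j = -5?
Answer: -165630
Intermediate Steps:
E = -16563 (E = -3 + (-125 - 55)*(0 + 92) = -3 - 180*92 = -3 - 16560 = -16563)
m = -16563
R = 10 (R = -5 - 5*(1 + 2*(-2)) = -5 - 5*(1 - 4) = -5 - 5*(-3) = -5 + 15 = 10)
R*m = 10*(-16563) = -165630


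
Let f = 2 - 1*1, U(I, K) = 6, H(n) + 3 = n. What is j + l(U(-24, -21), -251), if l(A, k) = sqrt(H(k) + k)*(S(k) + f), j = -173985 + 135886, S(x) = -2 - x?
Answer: -38099 + 250*I*sqrt(505) ≈ -38099.0 + 5618.1*I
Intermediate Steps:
H(n) = -3 + n
f = 1 (f = 2 - 1 = 1)
j = -38099
l(A, k) = sqrt(-3 + 2*k)*(-1 - k) (l(A, k) = sqrt((-3 + k) + k)*((-2 - k) + 1) = sqrt(-3 + 2*k)*(-1 - k))
j + l(U(-24, -21), -251) = -38099 + sqrt(-3 + 2*(-251))*(-1 - 1*(-251)) = -38099 + sqrt(-3 - 502)*(-1 + 251) = -38099 + sqrt(-505)*250 = -38099 + (I*sqrt(505))*250 = -38099 + 250*I*sqrt(505)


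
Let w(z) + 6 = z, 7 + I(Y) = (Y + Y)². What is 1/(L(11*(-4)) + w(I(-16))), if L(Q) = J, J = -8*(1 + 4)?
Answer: 1/971 ≈ 0.0010299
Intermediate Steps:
I(Y) = -7 + 4*Y² (I(Y) = -7 + (Y + Y)² = -7 + (2*Y)² = -7 + 4*Y²)
J = -40 (J = -8*5 = -40)
w(z) = -6 + z
L(Q) = -40
1/(L(11*(-4)) + w(I(-16))) = 1/(-40 + (-6 + (-7 + 4*(-16)²))) = 1/(-40 + (-6 + (-7 + 4*256))) = 1/(-40 + (-6 + (-7 + 1024))) = 1/(-40 + (-6 + 1017)) = 1/(-40 + 1011) = 1/971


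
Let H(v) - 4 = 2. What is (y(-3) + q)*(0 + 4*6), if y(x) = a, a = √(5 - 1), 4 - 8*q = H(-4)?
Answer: 42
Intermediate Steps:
H(v) = 6 (H(v) = 4 + 2 = 6)
q = -¼ (q = ½ - ⅛*6 = ½ - ¾ = -¼ ≈ -0.25000)
a = 2 (a = √4 = 2)
y(x) = 2
(y(-3) + q)*(0 + 4*6) = (2 - ¼)*(0 + 4*6) = 7*(0 + 24)/4 = (7/4)*24 = 42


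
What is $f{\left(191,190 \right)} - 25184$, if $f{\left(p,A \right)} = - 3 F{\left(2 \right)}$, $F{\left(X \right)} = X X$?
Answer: $-25196$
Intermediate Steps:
$F{\left(X \right)} = X^{2}$
$f{\left(p,A \right)} = -12$ ($f{\left(p,A \right)} = - 3 \cdot 2^{2} = \left(-3\right) 4 = -12$)
$f{\left(191,190 \right)} - 25184 = -12 - 25184 = -25196$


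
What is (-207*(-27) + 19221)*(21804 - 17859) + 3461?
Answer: 97878911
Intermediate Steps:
(-207*(-27) + 19221)*(21804 - 17859) + 3461 = (5589 + 19221)*3945 + 3461 = 24810*3945 + 3461 = 97875450 + 3461 = 97878911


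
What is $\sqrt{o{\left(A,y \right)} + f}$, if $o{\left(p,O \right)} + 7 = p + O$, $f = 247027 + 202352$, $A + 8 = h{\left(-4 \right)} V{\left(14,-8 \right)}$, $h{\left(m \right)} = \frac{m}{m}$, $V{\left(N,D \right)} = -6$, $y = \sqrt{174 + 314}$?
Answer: $\sqrt{449358 + 2 \sqrt{122}} \approx 670.36$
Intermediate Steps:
$y = 2 \sqrt{122}$ ($y = \sqrt{488} = 2 \sqrt{122} \approx 22.091$)
$h{\left(m \right)} = 1$
$A = -14$ ($A = -8 + 1 \left(-6\right) = -8 - 6 = -14$)
$f = 449379$
$o{\left(p,O \right)} = -7 + O + p$ ($o{\left(p,O \right)} = -7 + \left(p + O\right) = -7 + \left(O + p\right) = -7 + O + p$)
$\sqrt{o{\left(A,y \right)} + f} = \sqrt{\left(-7 + 2 \sqrt{122} - 14\right) + 449379} = \sqrt{\left(-21 + 2 \sqrt{122}\right) + 449379} = \sqrt{449358 + 2 \sqrt{122}}$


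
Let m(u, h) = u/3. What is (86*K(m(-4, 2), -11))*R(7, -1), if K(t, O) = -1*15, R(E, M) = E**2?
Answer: -63210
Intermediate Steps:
m(u, h) = u/3 (m(u, h) = u*(1/3) = u/3)
K(t, O) = -15
(86*K(m(-4, 2), -11))*R(7, -1) = (86*(-15))*7**2 = -1290*49 = -63210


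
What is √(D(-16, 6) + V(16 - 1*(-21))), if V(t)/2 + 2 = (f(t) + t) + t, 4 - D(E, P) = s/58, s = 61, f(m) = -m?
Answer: √245398/58 ≈ 8.5410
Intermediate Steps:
D(E, P) = 171/58 (D(E, P) = 4 - 61/58 = 171/58)
V(t) = -4 + 2*t (V(t) = -4 + 2*((-t + t) + t) = -4 + 2*(0 + t) = -4 + 2*t)
√(D(-16, 6) + V(16 - 1*(-21))) = √(171/58 + (-4 + 2*(16 - 1*(-21)))) = √(171/58 + (-4 + 2*(16 + 21))) = √(171/58 + (-4 + 2*37)) = √(171/58 + (-4 + 74)) = √(171/58 + 70) = √(4231/58) = √245398/58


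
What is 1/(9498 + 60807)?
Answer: 1/70305 ≈ 1.4224e-5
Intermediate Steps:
1/(9498 + 60807) = 1/70305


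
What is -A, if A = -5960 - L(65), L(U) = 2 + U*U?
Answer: 10187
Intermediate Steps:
L(U) = 2 + U²
A = -10187 (A = -5960 - (2 + 65²) = -5960 - (2 + 4225) = -5960 - 1*4227 = -5960 - 4227 = -10187)
-A = -1*(-10187) = 10187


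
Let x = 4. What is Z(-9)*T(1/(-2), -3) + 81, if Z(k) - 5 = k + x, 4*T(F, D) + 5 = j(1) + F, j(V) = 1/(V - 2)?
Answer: 81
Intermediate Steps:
j(V) = 1/(-2 + V)
T(F, D) = -3/2 + F/4 (T(F, D) = -5/4 + (1/(-2 + 1) + F)/4 = -5/4 + (1/(-1) + F)/4 = -5/4 + (-1 + F)/4 = -5/4 + (-¼ + F/4) = -3/2 + F/4)
Z(k) = 9 + k (Z(k) = 5 + (k + 4) = 5 + (4 + k) = 9 + k)
Z(-9)*T(1/(-2), -3) + 81 = (9 - 9)*(-3/2 + (¼)/(-2)) + 81 = 0*(-3/2 + (¼)*(-½)) + 81 = 0*(-3/2 - ⅛) + 81 = 0*(-13/8) + 81 = 0 + 81 = 81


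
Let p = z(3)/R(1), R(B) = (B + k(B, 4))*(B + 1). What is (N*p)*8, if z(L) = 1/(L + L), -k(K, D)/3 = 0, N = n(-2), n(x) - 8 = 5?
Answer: 26/3 ≈ 8.6667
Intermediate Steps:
n(x) = 13 (n(x) = 8 + 5 = 13)
N = 13
k(K, D) = 0 (k(K, D) = -3*0 = 0)
z(L) = 1/(2*L)
R(B) = B*(1 + B) (R(B) = (B + 0)*(B + 1) = B*(1 + B))
p = 1/12 (p = ((½)/3)/((1*(1 + 1))) = ((½)*(⅓))/((1*2)) = (⅙)/2 = (⅙)*(½) = 1/12 ≈ 0.083333)
(N*p)*8 = (13*(1/12))*8 = (13/12)*8 = 26/3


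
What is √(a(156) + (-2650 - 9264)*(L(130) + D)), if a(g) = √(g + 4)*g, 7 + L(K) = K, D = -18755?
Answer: 4*√(13873853 + 39*√10) ≈ 14899.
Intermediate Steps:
L(K) = -7 + K
a(g) = g*√(4 + g) (a(g) = √(4 + g)*g = g*√(4 + g))
√(a(156) + (-2650 - 9264)*(L(130) + D)) = √(156*√(4 + 156) + (-2650 - 9264)*((-7 + 130) - 18755)) = √(156*√160 - 11914*(123 - 18755)) = √(156*(4*√10) - 11914*(-18632)) = √(624*√10 + 221981648) = √(221981648 + 624*√10)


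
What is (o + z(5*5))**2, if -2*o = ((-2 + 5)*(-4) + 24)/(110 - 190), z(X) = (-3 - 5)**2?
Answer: 6568969/1600 ≈ 4105.6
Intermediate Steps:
z(X) = 64 (z(X) = (-8)**2 = 64)
o = 3/40 (o = -((-2 + 5)*(-4) + 24)/(2*(110 - 190)) = -(3*(-4) + 24)/(2*(-80)) = -(-12 + 24)*(-1)/(2*80) = -6*(-1)/80 = -1/2*(-3/20) = 3/40 ≈ 0.075000)
(o + z(5*5))**2 = (3/40 + 64)**2 = (2563/40)**2 = 6568969/1600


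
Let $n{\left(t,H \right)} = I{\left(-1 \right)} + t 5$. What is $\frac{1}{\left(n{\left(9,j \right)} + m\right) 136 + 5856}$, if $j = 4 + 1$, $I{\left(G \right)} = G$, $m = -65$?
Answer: $\frac{1}{3000} \approx 0.00033333$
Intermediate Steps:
$j = 5$
$n{\left(t,H \right)} = -1 + 5 t$ ($n{\left(t,H \right)} = -1 + t 5 = -1 + 5 t$)
$\frac{1}{\left(n{\left(9,j \right)} + m\right) 136 + 5856} = \frac{1}{\left(\left(-1 + 5 \cdot 9\right) - 65\right) 136 + 5856} = \frac{1}{\left(\left(-1 + 45\right) - 65\right) 136 + 5856} = \frac{1}{\left(44 - 65\right) 136 + 5856} = \frac{1}{\left(-21\right) 136 + 5856} = \frac{1}{-2856 + 5856} = \frac{1}{3000}$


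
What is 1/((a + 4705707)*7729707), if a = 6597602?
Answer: 1/87371266700463 ≈ 1.1445e-14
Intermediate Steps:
1/((a + 4705707)*7729707) = 1/((6597602 + 4705707)*7729707) = (1/7729707)/11303309 = (1/11303309)*(1/7729707) = 1/87371266700463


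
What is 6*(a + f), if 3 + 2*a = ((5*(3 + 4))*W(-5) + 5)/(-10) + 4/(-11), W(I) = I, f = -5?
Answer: 120/11 ≈ 10.909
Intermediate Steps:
a = 75/11 (a = -3/2 + (((5*(3 + 4))*(-5) + 5)/(-10) + 4/(-11))/2 = -3/2 + (((5*7)*(-5) + 5)*(-⅒) + 4*(-1/11))/2 = -3/2 + ((35*(-5) + 5)*(-⅒) - 4/11)/2 = -3/2 + ((-175 + 5)*(-⅒) - 4/11)/2 = -3/2 + (-170*(-⅒) - 4/11)/2 = -3/2 + (17 - 4/11)/2 = -3/2 + (½)*(183/11) = -3/2 + 183/22 = 75/11 ≈ 6.8182)
6*(a + f) = 6*(75/11 - 5) = 6*(20/11) = 120/11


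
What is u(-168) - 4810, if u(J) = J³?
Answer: -4746442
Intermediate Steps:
u(-168) - 4810 = (-168)³ - 4810 = -4741632 - 4810 = -4746442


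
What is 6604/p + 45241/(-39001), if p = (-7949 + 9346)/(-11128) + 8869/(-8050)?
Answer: -1648395349329383/306269509863 ≈ -5382.2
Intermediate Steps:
p = -7852863/6398600 (p = 1397*(-1/11128) + 8869*(-1/8050) = -1397/11128 - 1267/1150 = -7852863/6398600 ≈ -1.2273)
6604/p + 45241/(-39001) = 6604/(-7852863/6398600) + 45241/(-39001) = 6604*(-6398600/7852863) + 45241*(-1/39001) = -42256354400/7852863 - 45241/39001 = -1648395349329383/306269509863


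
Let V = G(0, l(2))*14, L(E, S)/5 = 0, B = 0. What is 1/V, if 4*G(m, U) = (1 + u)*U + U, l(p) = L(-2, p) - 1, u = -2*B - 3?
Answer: 2/7 ≈ 0.28571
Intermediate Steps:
L(E, S) = 0 (L(E, S) = 5*0 = 0)
u = -3 (u = -2*0 - 3 = 0 - 3 = -3)
l(p) = -1 (l(p) = 0 - 1 = -1)
G(m, U) = -U/4 (G(m, U) = ((1 - 3)*U + U)/4 = (-2*U + U)/4 = (-U)/4 = -U/4)
V = 7/2 (V = -¼*(-1)*14 = (¼)*14 = 7/2 ≈ 3.5000)
1/V = 1/(7/2) = 2/7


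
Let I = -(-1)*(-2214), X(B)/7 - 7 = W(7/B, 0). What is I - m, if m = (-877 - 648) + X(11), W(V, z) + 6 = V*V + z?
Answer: -84559/121 ≈ -698.83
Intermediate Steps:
W(V, z) = -6 + z + V**2 (W(V, z) = -6 + (V*V + z) = -6 + (V**2 + z) = -6 + (z + V**2) = -6 + z + V**2)
X(B) = 7 + 343/B**2 (X(B) = 49 + 7*(-6 + 0 + (7/B)**2) = 49 + 7*(-6 + 0 + 49/B**2) = 49 + 7*(-6 + 49/B**2) = 49 + (-42 + 343/B**2) = 7 + 343/B**2)
m = -183335/121 (m = (-877 - 648) + (7 + 343/11**2) = -1525 + (7 + 343*(1/121)) = -1525 + (7 + 343/121) = -1525 + 1190/121 = -183335/121 ≈ -1515.2)
I = -2214 (I = -1*2214 = -2214)
I - m = -2214 - 1*(-183335/121) = -2214 + 183335/121 = -84559/121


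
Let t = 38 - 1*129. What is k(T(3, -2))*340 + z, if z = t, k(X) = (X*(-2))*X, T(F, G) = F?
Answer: -6211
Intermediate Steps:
k(X) = -2*X**2 (k(X) = (-2*X)*X = -2*X**2)
t = -91 (t = 38 - 129 = -91)
z = -91
k(T(3, -2))*340 + z = -2*3**2*340 - 91 = -2*9*340 - 91 = -18*340 - 91 = -6120 - 91 = -6211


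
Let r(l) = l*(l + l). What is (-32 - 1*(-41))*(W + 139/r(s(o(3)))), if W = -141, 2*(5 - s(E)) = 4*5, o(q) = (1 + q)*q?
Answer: -62199/50 ≈ -1244.0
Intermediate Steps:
o(q) = q*(1 + q)
s(E) = -5 (s(E) = 5 - 2*5 = 5 - ½*20 = 5 - 10 = -5)
r(l) = 2*l² (r(l) = l*(2*l) = 2*l²)
(-32 - 1*(-41))*(W + 139/r(s(o(3)))) = (-32 - 1*(-41))*(-141 + 139/((2*(-5)²))) = (-32 + 41)*(-141 + 139/((2*25))) = 9*(-141 + 139/50) = 9*(-6911/50) = -62199/50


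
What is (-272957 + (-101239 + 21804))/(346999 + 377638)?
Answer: -352392/724637 ≈ -0.48630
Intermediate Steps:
(-272957 + (-101239 + 21804))/(346999 + 377638) = (-272957 - 79435)/724637 = -352392*1/724637 = -352392/724637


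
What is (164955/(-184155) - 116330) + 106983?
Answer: -114764116/12277 ≈ -9347.9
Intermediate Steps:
(164955/(-184155) - 116330) + 106983 = (164955*(-1/184155) - 116330) + 106983 = (-10997/12277 - 116330) + 106983 = -1428194407/12277 + 106983 = -114764116/12277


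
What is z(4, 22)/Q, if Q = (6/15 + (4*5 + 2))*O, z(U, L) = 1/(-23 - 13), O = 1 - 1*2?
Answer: 5/4032 ≈ 0.0012401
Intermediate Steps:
O = -1 (O = 1 - 2 = -1)
z(U, L) = -1/36 (z(U, L) = 1/(-36) = -1/36)
Q = -112/5 (Q = (6/15 + (4*5 + 2))*(-1) = (6*(1/15) + (20 + 2))*(-1) = (⅖ + 22)*(-1) = (112/5)*(-1) = -112/5 ≈ -22.400)
z(4, 22)/Q = -1/(36*(-112/5)) = -1/36*(-5/112) = 5/4032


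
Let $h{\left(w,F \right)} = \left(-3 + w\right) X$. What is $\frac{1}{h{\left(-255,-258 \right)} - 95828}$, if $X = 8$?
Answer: $- \frac{1}{97892} \approx -1.0215 \cdot 10^{-5}$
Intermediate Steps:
$h{\left(w,F \right)} = -24 + 8 w$ ($h{\left(w,F \right)} = \left(-3 + w\right) 8 = -24 + 8 w$)
$\frac{1}{h{\left(-255,-258 \right)} - 95828} = \frac{1}{\left(-24 + 8 \left(-255\right)\right) - 95828} = \frac{1}{\left(-24 - 2040\right) - 95828} = \frac{1}{-2064 - 95828} = \frac{1}{-97892} = - \frac{1}{97892}$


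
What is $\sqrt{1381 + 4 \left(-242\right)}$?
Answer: $\sqrt{413} \approx 20.322$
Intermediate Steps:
$\sqrt{1381 + 4 \left(-242\right)} = \sqrt{1381 - 968} = \sqrt{413}$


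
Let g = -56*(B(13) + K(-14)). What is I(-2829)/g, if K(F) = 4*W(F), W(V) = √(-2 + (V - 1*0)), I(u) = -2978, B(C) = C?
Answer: 19357/11900 - 5956*I/2975 ≈ 1.6266 - 2.002*I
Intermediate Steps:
W(V) = √(-2 + V) (W(V) = √(-2 + (V + 0)) = √(-2 + V))
K(F) = 4*√(-2 + F)
g = -728 - 896*I (g = -56*(13 + 4*√(-2 - 14)) = -56*(13 + 4*√(-16)) = -56*(13 + 4*(4*I)) = -56*(13 + 16*I) = -728 - 896*I ≈ -728.0 - 896.0*I)
I(-2829)/g = -2978*(-728 + 896*I)/1332800 = -1489*(-728 + 896*I)/666400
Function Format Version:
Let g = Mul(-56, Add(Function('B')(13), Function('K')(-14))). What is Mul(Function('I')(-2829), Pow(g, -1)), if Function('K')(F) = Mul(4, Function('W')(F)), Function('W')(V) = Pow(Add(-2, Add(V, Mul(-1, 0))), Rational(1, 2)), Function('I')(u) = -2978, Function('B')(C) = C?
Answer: Add(Rational(19357, 11900), Mul(Rational(-5956, 2975), I)) ≈ Add(1.6266, Mul(-2.0020, I))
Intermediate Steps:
Function('W')(V) = Pow(Add(-2, V), Rational(1, 2)) (Function('W')(V) = Pow(Add(-2, Add(V, 0)), Rational(1, 2)) = Pow(Add(-2, V), Rational(1, 2)))
Function('K')(F) = Mul(4, Pow(Add(-2, F), Rational(1, 2)))
g = Add(-728, Mul(-896, I)) (g = Mul(-56, Add(13, Mul(4, Pow(Add(-2, -14), Rational(1, 2))))) = Mul(-56, Add(13, Mul(4, Pow(-16, Rational(1, 2))))) = Mul(-56, Add(13, Mul(4, Mul(4, I)))) = Mul(-56, Add(13, Mul(16, I))) = Add(-728, Mul(-896, I)) ≈ Add(-728.00, Mul(-896.00, I)))
Mul(Function('I')(-2829), Pow(g, -1)) = Mul(-2978, Pow(Add(-728, Mul(-896, I)), -1)) = Mul(-2978, Mul(Rational(1, 1332800), Add(-728, Mul(896, I)))) = Mul(Rational(-1489, 666400), Add(-728, Mul(896, I)))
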